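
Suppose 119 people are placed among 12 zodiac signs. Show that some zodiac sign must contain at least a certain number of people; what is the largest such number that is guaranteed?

Pigeonhole: the 12 zodiac signs are the holes and the 119 people are the pigeons.
If every zodiac sign held at most 9 people, the total would be at most 12 × 9 = 108, which is less than 119.
So some zodiac sign holds at least ⌈119/12⌉ = 10 people.

10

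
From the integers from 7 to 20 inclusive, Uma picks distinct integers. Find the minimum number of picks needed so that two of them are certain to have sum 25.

Two chosen integers sum to 25 exactly when both halves of some pair {x, 25−x} with 7 ≤ x ≤ 25−x ≤ 18 are chosen — 6 such pairs.
The remaining 2 elements (those with no distinct partner in range) can never complete a 25-sum, so the worst case takes all of them and one from each pair: 2 + 6 = 8.
By pigeonhole, the 9th integer has to be the second member of some pair, so 8 + 1 = 9.

9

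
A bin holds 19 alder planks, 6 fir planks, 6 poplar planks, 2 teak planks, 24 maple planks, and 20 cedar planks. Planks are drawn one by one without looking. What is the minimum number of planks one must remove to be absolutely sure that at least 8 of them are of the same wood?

36

Pigeonhole: the 6 woods are the holes; the planks drawn are the pigeons.
To avoid 8 of any one wood, the worst case takes at most 7 of each wood, or every plank of a wood that has fewer than 7.
That gives 7 + 6 + 6 + 2 + 7 + 7 = 35 planks with no wood reaching 8.
The next plank forces some wood to 8, so 35 + 1 = 36.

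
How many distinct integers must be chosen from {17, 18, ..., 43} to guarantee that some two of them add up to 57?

A set avoiding the sum 57 can contain at most one of each pair {x, 57−x}, plus the 3 elements whose complement lies outside the range.
The integers 29, …, 43 (15 of them) are such a set: any two sum to at least 29+30 = 59 > 57.
By the pigeonhole principle, any 16th integer completes one of the 12 pairs, so 16 choices force a sum of 57.

16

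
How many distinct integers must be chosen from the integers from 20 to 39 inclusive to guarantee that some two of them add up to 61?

A set avoiding the sum 61 can contain at most one of each pair {x, 61−x}, plus the 2 elements whose complement lies outside the range.
The integers 20, …, 30 (11 of them) are such a set: any two sum to at least 20+21 = 41 and at most 29+30 = 59 < 61.
By the pigeonhole principle, any 12th integer completes one of the 9 pairs, so 12 choices force a sum of 61.

12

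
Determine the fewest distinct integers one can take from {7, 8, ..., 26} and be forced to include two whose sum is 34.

12

Group the elements by complementary pair {x, 34−x}: {8,26}, {9,25}, {10,24}, …, giving 9 two-element pairs; the single value 17 (it cannot pair with itself since the integers are distinct); and 1 integer whose partner 34−x falls outside [7,26].
Treating each of those 11 groups as a pigeonhole, one can pick one integer per group — 11 integers — with no two summing to 34.
The 12th integer lands in an occupied pair, forcing a sum of 34.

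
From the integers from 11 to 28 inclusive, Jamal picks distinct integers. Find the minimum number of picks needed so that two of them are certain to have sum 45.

13

A set avoiding the sum 45 can contain at most one of each pair {x, 45−x}, plus the 6 elements whose complement lies outside the range.
The integers 11, …, 22 (12 of them) are such a set: any two sum to at least 11+12 = 23 and at most 21+22 = 43 < 45.
Pigeonhole: any 13th integer completes one of the 6 pairs, so 13 choices force a sum of 45.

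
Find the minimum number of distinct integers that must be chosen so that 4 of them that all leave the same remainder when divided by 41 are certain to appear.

124

The 41 residue classes mod 41 are the pigeonholes.
With 123 integers one could put 3 in each residue class and have no class reach 4.
The 124th integer pushes some class to 4, so 41·3 + 1 = 124.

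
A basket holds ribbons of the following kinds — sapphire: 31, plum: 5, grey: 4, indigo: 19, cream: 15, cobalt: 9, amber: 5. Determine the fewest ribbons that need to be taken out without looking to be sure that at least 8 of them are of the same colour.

43

The 7 colours are the holes; the ribbons drawn are the pigeons.
To avoid 8 of any one colour, the worst case takes at most 7 of each colour, or every ribbon of a colour that has fewer than 7.
That gives 7 + 5 + 4 + 7 + 7 + 7 + 5 = 42 ribbons with no colour reaching 8.
The next ribbon forces some colour to 8, so 42 + 1 = 43.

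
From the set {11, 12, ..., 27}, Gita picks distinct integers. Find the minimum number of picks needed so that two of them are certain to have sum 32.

13

Two chosen integers sum to 32 exactly when both halves of some pair {x, 32−x} with 11 ≤ x ≤ 32−x ≤ 21 are chosen — 5 such pairs.
The remaining 7 elements (those with no distinct partner in range) can never complete a 32-sum, so the worst case takes all of them and one from each pair: 7 + 5 = 12.
The 13th integer has to be the second member of some pair, so 12 + 1 = 13.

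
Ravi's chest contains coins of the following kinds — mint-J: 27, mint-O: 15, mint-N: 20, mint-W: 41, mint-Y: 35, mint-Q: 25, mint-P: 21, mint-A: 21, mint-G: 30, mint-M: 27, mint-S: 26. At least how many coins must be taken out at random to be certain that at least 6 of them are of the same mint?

By pigeonhole, put each drawn coin into a box by mint. The largest draw with every box below 6 takes min(count, 5) from each mint.
Σ min(cᵢ, 5) = 5 + 5 + 5 + 5 + 5 + 5 + 5 + 5 + 5 + 5 + 5 = 55.
Draw number 55 + 1 = 56 must push one box to 6.

56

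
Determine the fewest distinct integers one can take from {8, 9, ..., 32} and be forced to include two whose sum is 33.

Group the elements by complementary pair {x, 33−x}: {8,25}, {9,24}, {10,23}, …, giving 9 two-element pairs and 7 integers whose partner 33−x falls outside [8,32].
By pigeonhole, treating each of those 16 groups as a pigeonhole, one can pick one integer per group — 16 integers — with no two summing to 33.
The 17th integer lands in an occupied pair, forcing a sum of 33.

17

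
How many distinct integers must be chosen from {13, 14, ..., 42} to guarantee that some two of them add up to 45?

21

Two chosen integers sum to 45 exactly when both halves of some pair {x, 45−x} with 13 ≤ x ≤ 45−x ≤ 32 are chosen — 10 such pairs.
The remaining 10 elements (those with no distinct partner in range) can never complete a 45-sum, so the worst case takes all of them and one from each pair: 10 + 10 = 20.
By the pigeonhole principle, the 21st integer has to be the second member of some pair, so 20 + 1 = 21.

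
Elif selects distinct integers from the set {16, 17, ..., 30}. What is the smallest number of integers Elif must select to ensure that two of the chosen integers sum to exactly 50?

11

Two chosen integers sum to 50 exactly when both halves of some pair {x, 50−x} with 20 ≤ x ≤ 50−x ≤ 30 are chosen — 5 such pairs.
The remaining 5 elements (those with no distinct partner in range) can never complete a 50-sum, so the worst case takes all of them and one from each pair: 5 + 5 = 10.
The 11th integer has to be the second member of some pair, so 10 + 1 = 11.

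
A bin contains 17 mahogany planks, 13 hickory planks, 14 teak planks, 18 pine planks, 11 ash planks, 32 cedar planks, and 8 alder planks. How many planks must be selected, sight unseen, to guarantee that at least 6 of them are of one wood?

The 7 woods are the holes; the planks drawn are the pigeons.
To avoid 6 of any one wood, the worst case takes at most 5 of each wood.
That gives 5 + 5 + 5 + 5 + 5 + 5 + 5 = 35 planks with no wood reaching 6.
The next plank forces some wood to 6, so 35 + 1 = 36.

36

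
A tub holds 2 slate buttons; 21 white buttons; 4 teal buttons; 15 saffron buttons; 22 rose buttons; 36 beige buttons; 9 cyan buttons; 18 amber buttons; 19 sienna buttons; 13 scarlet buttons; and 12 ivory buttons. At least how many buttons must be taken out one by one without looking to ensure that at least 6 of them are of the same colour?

52

By the pigeonhole principle, the 11 colours are the holes; the buttons drawn are the pigeons.
To avoid 6 of any one colour, the worst case takes at most 5 of each colour, or every button of a colour that has fewer than 5.
That gives 2 + 5 + 4 + 5 + 5 + 5 + 5 + 5 + 5 + 5 + 5 = 51 buttons with no colour reaching 6.
The next button forces some colour to 6, so 51 + 1 = 52.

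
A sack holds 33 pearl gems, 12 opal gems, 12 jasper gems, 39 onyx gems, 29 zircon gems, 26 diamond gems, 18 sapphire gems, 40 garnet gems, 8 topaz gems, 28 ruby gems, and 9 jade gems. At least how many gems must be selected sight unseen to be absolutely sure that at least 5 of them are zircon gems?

230

In the worst case for collecting zircon gems, every non-zircon gem comes out first.
There are 33 + 12 + 12 + 39 + 26 + 18 + 40 + 8 + 28 + 9 = 225 non-zircon gems altogether.
After those, each further gem must be zircon, so 225 + 5 = 230 draws guarantee 5 zircon gems.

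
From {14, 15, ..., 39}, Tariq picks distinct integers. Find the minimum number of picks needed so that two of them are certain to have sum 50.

16

Group the elements by complementary pair {x, 50−x}: {14,36}, {15,35}, {16,34}, …, giving 11 two-element pairs, the single value 25 (it cannot pair with itself since the integers are distinct), and 3 integers whose partner 50−x falls outside [14,39].
By pigeonhole, treating each of those 15 groups as a pigeonhole, one can pick one integer per group — 15 integers — with no two summing to 50.
The 16th integer lands in an occupied pair, forcing a sum of 50.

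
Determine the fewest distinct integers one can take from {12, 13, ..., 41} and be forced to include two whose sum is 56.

Two chosen integers sum to 56 exactly when both halves of some pair {x, 56−x} with 15 ≤ x ≤ 56−x ≤ 41 are chosen — 13 such pairs.
The remaining 4 elements (those with no distinct partner in range) can never complete a 56-sum, so the worst case takes all of them and one from each pair: 4 + 13 = 17.
Pigeonhole: the 18th integer has to be the second member of some pair, so 17 + 1 = 18.

18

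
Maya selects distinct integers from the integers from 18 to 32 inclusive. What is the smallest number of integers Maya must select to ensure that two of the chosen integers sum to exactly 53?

10

Two chosen integers sum to 53 exactly when both halves of some pair {x, 53−x} with 21 ≤ x ≤ 53−x ≤ 32 are chosen — 6 such pairs.
The remaining 3 elements (those with no distinct partner in range) can never complete a 53-sum, so the worst case takes all of them and one from each pair: 3 + 6 = 9.
By pigeonhole, the 10th integer has to be the second member of some pair, so 9 + 1 = 10.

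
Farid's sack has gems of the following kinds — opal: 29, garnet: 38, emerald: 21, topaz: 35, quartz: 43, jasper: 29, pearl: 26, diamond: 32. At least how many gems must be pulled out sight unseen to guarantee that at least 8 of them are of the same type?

Pigeonhole: the 8 types are the holes; the gems drawn are the pigeons.
To avoid 8 of any one type, the worst case takes at most 7 of each type.
That gives 7 + 7 + 7 + 7 + 7 + 7 + 7 + 7 = 56 gems with no type reaching 8.
The next gem forces some type to 8, so 56 + 1 = 57.

57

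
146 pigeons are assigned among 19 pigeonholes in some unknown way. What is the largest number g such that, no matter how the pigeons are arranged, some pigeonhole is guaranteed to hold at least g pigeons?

The 19 pigeonholes are the holes and the 146 pigeons are the pigeons.
If every pigeonhole held at most 7 pigeons, the total would be at most 19 × 7 = 133, which is less than 146.
So some pigeonhole holds at least ⌈146/19⌉ = 8 pigeons.

8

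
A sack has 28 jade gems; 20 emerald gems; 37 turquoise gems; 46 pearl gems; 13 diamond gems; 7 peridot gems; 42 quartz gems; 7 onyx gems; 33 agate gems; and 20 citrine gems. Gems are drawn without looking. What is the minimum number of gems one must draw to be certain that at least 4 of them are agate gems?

224

In the worst case for collecting agate gems, every non-agate gem comes out first.
There are 28 + 20 + 37 + 46 + 13 + 7 + 42 + 7 + 20 = 220 non-agate gems altogether.
After those, each further gem must be agate, so 220 + 4 = 224 draws guarantee 4 agate gems.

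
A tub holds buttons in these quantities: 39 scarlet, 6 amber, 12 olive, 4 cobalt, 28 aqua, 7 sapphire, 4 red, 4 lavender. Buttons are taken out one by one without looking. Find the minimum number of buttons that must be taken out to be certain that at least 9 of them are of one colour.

50

An adversary could hand out at most 8 buttons per colour (5 colours run out sooner): 8 + 6 + 8 + 4 + 8 + 7 + 4 + 4 = 49 buttons and still no colour has 9.
By pigeonhole, one more button lands in a colour already at 8, so 50 draws are enough and 49 are not.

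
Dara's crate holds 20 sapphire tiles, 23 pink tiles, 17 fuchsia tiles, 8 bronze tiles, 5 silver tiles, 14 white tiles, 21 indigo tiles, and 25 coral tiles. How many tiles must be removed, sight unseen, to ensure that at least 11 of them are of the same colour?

74

By the pigeonhole principle, the 8 colours are the holes; the tiles drawn are the pigeons.
To avoid 11 of any one colour, the worst case takes at most 10 of each colour, or every tile of a colour that has fewer than 10.
That gives 10 + 10 + 10 + 8 + 5 + 10 + 10 + 10 = 73 tiles with no colour reaching 11.
The next tile forces some colour to 11, so 73 + 1 = 74.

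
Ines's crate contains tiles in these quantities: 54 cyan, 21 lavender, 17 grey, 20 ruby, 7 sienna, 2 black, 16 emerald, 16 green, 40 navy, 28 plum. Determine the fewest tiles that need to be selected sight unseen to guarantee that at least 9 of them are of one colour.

74

The 10 colours are the holes; the tiles drawn are the pigeons.
To avoid 9 of any one colour, the worst case takes at most 8 of each colour, or every tile of a colour that has fewer than 8.
That gives 8 + 8 + 8 + 8 + 7 + 2 + 8 + 8 + 8 + 8 = 73 tiles with no colour reaching 9.
The next tile forces some colour to 9, so 73 + 1 = 74.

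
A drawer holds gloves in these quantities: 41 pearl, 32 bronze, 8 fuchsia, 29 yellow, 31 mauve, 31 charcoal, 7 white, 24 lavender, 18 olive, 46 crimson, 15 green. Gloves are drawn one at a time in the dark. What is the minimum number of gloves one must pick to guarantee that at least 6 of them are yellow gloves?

In the worst case for collecting yellow gloves, every non-yellow glove comes out first.
There are 41 + 32 + 8 + 31 + 31 + 7 + 24 + 18 + 46 + 15 = 253 non-yellow gloves altogether.
After those, each further glove must be yellow, so 253 + 6 = 259 draws guarantee 6 yellow gloves.

259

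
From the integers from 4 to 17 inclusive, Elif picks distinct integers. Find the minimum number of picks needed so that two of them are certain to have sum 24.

A set avoiding the sum 24 can contain at most one of each pair {x, 24−x}, plus the 4 elements whose complement lies outside the range or equal to its own complement.
The integers 4, …, 12 (9 of them) are such a set: any two sum to at least 4+5 = 9 and at most 11+12 = 23 < 24.
By the pigeonhole principle, any 10th integer completes one of the 5 pairs, so 10 choices force a sum of 24.

10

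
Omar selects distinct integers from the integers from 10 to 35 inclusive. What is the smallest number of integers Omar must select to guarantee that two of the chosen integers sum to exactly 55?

19

Two chosen integers sum to 55 exactly when both halves of some pair {x, 55−x} with 20 ≤ x ≤ 55−x ≤ 35 are chosen — 8 such pairs.
The remaining 10 elements (those with no distinct partner in range) can never complete a 55-sum, so the worst case takes all of them and one from each pair: 10 + 8 = 18.
By the pigeonhole principle, the 19th integer has to be the second member of some pair, so 18 + 1 = 19.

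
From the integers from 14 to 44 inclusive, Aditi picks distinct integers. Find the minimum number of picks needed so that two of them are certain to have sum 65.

20

Group the elements by complementary pair {x, 65−x}: {21,44}, {22,43}, {23,42}, …, giving 12 two-element pairs and 7 integers whose partner 65−x falls outside [14,44].
Treating each of those 19 groups as a pigeonhole, one can pick one integer per group — 19 integers — with no two summing to 65.
The 20th integer lands in an occupied pair, forcing a sum of 65.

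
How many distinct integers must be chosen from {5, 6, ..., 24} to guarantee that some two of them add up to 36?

Two chosen integers sum to 36 exactly when both halves of some pair {x, 36−x} with 12 ≤ x ≤ 36−x ≤ 24 are chosen — 6 such pairs.
The remaining 8 elements (those with no distinct partner in range) can never complete a 36-sum, so the worst case takes all of them and one from each pair: 8 + 6 = 14.
The 15th integer has to be the second member of some pair, so 14 + 1 = 15.

15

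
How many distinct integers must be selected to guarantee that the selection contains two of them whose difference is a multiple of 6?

7

Integers whose pairwise differences are multiples of 6 are exactly those sharing a remainder mod 6. The 6 residue classes mod 6 are the pigeonholes.
With 6 integers one could put 1 in each residue class and have no class reach 2.
The 7th integer pushes some class to 2, so 6·1 + 1 = 7.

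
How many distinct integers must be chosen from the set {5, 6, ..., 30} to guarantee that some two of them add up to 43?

18

Group the elements by complementary pair {x, 43−x}: {13,30}, {14,29}, {15,28}, …, giving 9 two-element pairs and 8 integers whose partner 43−x falls outside [5,30].
Treating each of those 17 groups as a pigeonhole, one can pick one integer per group — 17 integers — with no two summing to 43.
The 18th integer lands in an occupied pair, forcing a sum of 43.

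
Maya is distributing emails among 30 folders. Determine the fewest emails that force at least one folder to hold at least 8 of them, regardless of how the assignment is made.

With 210 emails one could put exactly 7 in each of the 30 folders, and no folder would reach 8.
One more email must land in a folder that already has 7, giving it 8.
So 30 × 7 + 1 = 211 emails are required.

211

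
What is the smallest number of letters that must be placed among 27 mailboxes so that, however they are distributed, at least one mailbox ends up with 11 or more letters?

271

With 270 letters one could put exactly 10 in each of the 27 mailboxes, and no mailbox would reach 11.
One more letter must land in a mailbox that already has 10, giving it 11.
So 27 × 10 + 1 = 271 letters are required.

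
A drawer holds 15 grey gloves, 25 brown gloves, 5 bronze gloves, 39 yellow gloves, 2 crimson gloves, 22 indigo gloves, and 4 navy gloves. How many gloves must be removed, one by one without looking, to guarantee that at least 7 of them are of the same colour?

The 7 colours are the holes; the gloves drawn are the pigeons.
To avoid 7 of any one colour, the worst case takes at most 6 of each colour, or every glove of a colour that has fewer than 6.
That gives 6 + 6 + 5 + 6 + 2 + 6 + 4 = 35 gloves with no colour reaching 7.
The next glove forces some colour to 7, so 35 + 1 = 36.

36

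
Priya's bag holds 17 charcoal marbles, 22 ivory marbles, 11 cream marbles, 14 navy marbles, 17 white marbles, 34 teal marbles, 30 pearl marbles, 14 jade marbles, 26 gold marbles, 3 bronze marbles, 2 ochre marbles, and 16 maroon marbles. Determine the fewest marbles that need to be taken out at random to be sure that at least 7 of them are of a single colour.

66

By the pigeonhole principle, the 12 colours are the holes; the marbles drawn are the pigeons.
To avoid 7 of any one colour, the worst case takes at most 6 of each colour, or every marble of a colour that has fewer than 6.
That gives 6 + 6 + 6 + 6 + 6 + 6 + 6 + 6 + 6 + 3 + 2 + 6 = 65 marbles with no colour reaching 7.
The next marble forces some colour to 7, so 65 + 1 = 66.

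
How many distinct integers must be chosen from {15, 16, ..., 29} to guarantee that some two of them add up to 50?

12

A set avoiding the sum 50 can contain at most one of each pair {x, 50−x}, plus the 7 elements whose complement lies outside the range or equal to its own complement.
The integers 15, …, 25 (11 of them) are such a set: any two sum to at least 15+16 = 31 and at most 24+25 = 49 < 50.
Any 12th integer completes one of the 4 pairs, so 12 choices force a sum of 50.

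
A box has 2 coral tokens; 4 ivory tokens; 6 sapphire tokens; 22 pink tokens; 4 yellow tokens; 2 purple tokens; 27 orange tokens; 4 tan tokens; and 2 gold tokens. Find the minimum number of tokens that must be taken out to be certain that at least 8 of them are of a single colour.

An adversary could hand out at most 7 tokens per colour (7 colours run out sooner): 2 + 4 + 6 + 7 + 4 + 2 + 7 + 4 + 2 = 38 tokens and still no colour has 8.
By pigeonhole, one more token lands in a colour already at 7, so 39 draws are enough and 38 are not.

39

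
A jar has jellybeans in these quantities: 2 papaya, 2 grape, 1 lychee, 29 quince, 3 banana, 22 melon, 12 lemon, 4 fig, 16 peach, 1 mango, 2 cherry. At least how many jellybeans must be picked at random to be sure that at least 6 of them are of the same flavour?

An adversary could hand out at most 5 jellybeans per flavour (7 flavours run out sooner): 2 + 2 + 1 + 5 + 3 + 5 + 5 + 4 + 5 + 1 + 2 = 35 jellybeans and still no flavour has 6.
By pigeonhole, one more jellybean lands in a flavour already at 5, so 36 draws are enough and 35 are not.

36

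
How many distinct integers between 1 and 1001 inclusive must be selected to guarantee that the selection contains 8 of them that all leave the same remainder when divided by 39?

274

The 39 residue classes mod 39 are the pigeonholes.
With 273 integers one could put 7 in each residue class and have no class reach 8.
The 274th integer pushes some class to 8, so 39·7 + 1 = 274.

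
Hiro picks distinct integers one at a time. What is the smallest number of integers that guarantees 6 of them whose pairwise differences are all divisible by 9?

Integers whose pairwise differences are multiples of 9 are exactly those sharing a remainder mod 9. By pigeonhole, the 9 residue classes mod 9 are the pigeonholes.
With 45 integers one could put 5 in each residue class and have no class reach 6.
The 46th integer pushes some class to 6, so 9·5 + 1 = 46.

46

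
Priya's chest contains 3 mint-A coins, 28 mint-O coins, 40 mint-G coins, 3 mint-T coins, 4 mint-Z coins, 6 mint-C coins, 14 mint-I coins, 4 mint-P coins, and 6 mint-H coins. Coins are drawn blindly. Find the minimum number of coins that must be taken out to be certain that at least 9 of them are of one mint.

An adversary could hand out at most 8 coins per mint (6 mints run out sooner): 3 + 8 + 8 + 3 + 4 + 6 + 8 + 4 + 6 = 50 coins and still no mint has 9.
One more coin lands in a mint already at 8, so 51 draws are enough and 50 are not.

51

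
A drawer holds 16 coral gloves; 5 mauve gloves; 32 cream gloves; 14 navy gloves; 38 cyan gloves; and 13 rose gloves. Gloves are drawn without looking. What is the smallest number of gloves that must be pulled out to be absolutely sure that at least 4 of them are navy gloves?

In the worst case for collecting navy gloves, every non-navy glove comes out first.
There are 16 + 5 + 32 + 38 + 13 = 104 non-navy gloves altogether.
After those, each further glove must be navy, so 104 + 4 = 108 draws guarantee 4 navy gloves.

108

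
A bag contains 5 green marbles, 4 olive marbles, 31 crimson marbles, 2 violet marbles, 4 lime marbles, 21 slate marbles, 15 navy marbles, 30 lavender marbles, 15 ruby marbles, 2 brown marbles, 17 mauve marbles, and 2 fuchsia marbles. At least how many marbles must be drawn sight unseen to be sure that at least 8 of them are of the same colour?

An adversary could hand out at most 7 marbles per colour (6 colours run out sooner): 5 + 4 + 7 + 2 + 4 + 7 + 7 + 7 + 7 + 2 + 7 + 2 = 61 marbles and still no colour has 8.
By the pigeonhole principle, one more marble lands in a colour already at 7, so 62 draws are enough and 61 are not.

62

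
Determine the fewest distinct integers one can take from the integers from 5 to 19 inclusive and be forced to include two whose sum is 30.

12

Group the elements by complementary pair {x, 30−x}: {11,19}, {12,18}, {13,17}, …, giving 4 two-element pairs, the single value 15 (it cannot pair with itself since the integers are distinct), and 6 integers whose partner 30−x falls outside [5,19].
By pigeonhole, treating each of those 11 groups as a pigeonhole, one can pick one integer per group — 11 integers — with no two summing to 30.
The 12th integer lands in an occupied pair, forcing a sum of 30.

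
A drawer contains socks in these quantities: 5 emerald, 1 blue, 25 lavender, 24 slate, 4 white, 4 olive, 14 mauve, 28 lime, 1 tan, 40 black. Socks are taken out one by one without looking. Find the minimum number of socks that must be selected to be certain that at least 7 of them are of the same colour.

46

Put each drawn sock into a box by colour. The largest draw with every box below 7 takes min(count, 6) from each colour; colours with fewer than 6 contribute all they have.
Σ min(cᵢ, 6) = 5 + 1 + 6 + 6 + 4 + 4 + 6 + 6 + 1 + 6 = 45.
Draw number 45 + 1 = 46 must push one box to 7.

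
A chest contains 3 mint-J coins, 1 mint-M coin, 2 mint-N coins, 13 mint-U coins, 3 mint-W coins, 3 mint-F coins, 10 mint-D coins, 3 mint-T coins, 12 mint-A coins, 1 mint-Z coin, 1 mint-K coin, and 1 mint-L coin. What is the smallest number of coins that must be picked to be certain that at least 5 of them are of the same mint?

31

An adversary could hand out at most 4 coins per mint (9 mints run out sooner): 3 + 1 + 2 + 4 + 3 + 3 + 4 + 3 + 4 + 1 + 1 + 1 = 30 coins and still no mint has 5.
One more coin lands in a mint already at 4, so 31 draws are enough and 30 are not.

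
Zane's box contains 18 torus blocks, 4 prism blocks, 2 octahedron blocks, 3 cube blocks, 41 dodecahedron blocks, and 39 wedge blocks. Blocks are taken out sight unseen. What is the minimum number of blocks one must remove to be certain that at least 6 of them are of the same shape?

By the pigeonhole principle, put each drawn block into a box by shape. The largest draw with every box below 6 takes min(count, 5) from each shape; shapes with fewer than 5 contribute all they have.
Σ min(cᵢ, 5) = 5 + 4 + 2 + 3 + 5 + 5 = 24.
Draw number 24 + 1 = 25 must push one box to 6.

25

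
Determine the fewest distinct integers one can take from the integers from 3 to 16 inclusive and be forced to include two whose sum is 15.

Two chosen integers sum to 15 exactly when both halves of some pair {x, 15−x} with 3 ≤ x ≤ 15−x ≤ 12 are chosen — 5 such pairs.
The remaining 4 elements (those with no distinct partner in range) can never complete a 15-sum, so the worst case takes all of them and one from each pair: 4 + 5 = 9.
The 10th integer has to be the second member of some pair, so 9 + 1 = 10.

10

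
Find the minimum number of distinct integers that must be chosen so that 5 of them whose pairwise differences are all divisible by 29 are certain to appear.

117

Integers whose pairwise differences are multiples of 29 are exactly those sharing a remainder mod 29. By pigeonhole, the 29 residue classes mod 29 are the pigeonholes.
With 116 integers one could put 4 in each residue class and have no class reach 5.
The 117th integer pushes some class to 5, so 29·4 + 1 = 117.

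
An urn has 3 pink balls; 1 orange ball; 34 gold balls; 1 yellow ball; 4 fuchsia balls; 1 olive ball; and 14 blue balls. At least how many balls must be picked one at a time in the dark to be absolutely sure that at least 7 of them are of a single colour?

23

An adversary could hand out at most 6 balls per colour (5 colours run out sooner): 3 + 1 + 6 + 1 + 4 + 1 + 6 = 22 balls and still no colour has 7.
One more ball lands in a colour already at 6, so 23 draws are enough and 22 are not.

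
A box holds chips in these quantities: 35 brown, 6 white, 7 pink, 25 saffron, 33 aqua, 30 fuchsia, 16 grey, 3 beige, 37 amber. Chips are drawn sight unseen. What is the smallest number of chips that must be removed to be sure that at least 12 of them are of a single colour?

83

Put each drawn chip into a box by colour. The largest draw with every box below 12 takes min(count, 11) from each colour; colours with fewer than 11 contribute all they have.
Σ min(cᵢ, 11) = 11 + 6 + 7 + 11 + 11 + 11 + 11 + 3 + 11 = 82.
Draw number 82 + 1 = 83 must push one box to 12.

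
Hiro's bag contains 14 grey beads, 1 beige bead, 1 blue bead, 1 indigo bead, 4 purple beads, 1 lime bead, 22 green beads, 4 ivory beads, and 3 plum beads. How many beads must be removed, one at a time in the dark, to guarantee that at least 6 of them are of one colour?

Put each drawn bead into a box by colour. The largest draw with every box below 6 takes min(count, 5) from each colour; colours with fewer than 5 contribute all they have.
Σ min(cᵢ, 5) = 5 + 1 + 1 + 1 + 4 + 1 + 5 + 4 + 3 = 25.
Draw number 25 + 1 = 26 must push one box to 6.

26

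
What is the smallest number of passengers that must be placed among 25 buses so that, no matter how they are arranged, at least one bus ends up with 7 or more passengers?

With 150 passengers one could put exactly 6 in each of the 25 buses, and no bus would reach 7.
By pigeonhole, one more passenger must land in a bus that already has 6, giving it 7.
So 25 × 6 + 1 = 151 passengers are required.

151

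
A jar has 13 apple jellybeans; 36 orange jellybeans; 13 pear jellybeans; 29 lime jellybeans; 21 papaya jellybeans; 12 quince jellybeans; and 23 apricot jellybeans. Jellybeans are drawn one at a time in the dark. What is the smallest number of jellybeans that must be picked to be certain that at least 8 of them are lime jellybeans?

In the worst case for collecting lime jellybeans, every non-lime jellybean comes out first.
There are 13 + 36 + 13 + 21 + 12 + 23 = 118 non-lime jellybeans altogether.
After those, each further jellybean must be lime, so 118 + 8 = 126 draws guarantee 8 lime jellybeans.

126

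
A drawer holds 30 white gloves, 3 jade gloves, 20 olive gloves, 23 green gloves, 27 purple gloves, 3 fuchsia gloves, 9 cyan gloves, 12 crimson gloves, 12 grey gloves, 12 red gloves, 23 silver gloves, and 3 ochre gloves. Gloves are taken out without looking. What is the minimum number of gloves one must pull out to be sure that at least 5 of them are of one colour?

46

By pigeonhole, put each drawn glove into a box by colour. The largest draw with every box below 5 takes min(count, 4) from each colour; colours with fewer than 4 contribute all they have.
Σ min(cᵢ, 4) = 4 + 3 + 4 + 4 + 4 + 3 + 4 + 4 + 4 + 4 + 4 + 3 = 45.
Draw number 45 + 1 = 46 must push one box to 5.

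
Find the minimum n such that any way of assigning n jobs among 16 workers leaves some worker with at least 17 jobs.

257

With 256 jobs one could put exactly 16 in each of the 16 workers, and no worker would reach 17.
One more job must land in a worker that already has 16, giving it 17.
So 16 × 16 + 1 = 257 jobs are required.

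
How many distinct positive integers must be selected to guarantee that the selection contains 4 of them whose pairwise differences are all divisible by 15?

46

Integers whose pairwise differences are multiples of 15 are exactly those sharing a remainder mod 15. The 15 residue classes mod 15 are the pigeonholes.
With 45 integers one could put 3 in each residue class and have no class reach 4.
The 46th integer pushes some class to 4, so 15·3 + 1 = 46.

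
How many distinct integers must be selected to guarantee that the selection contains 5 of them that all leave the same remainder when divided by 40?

By the pigeonhole principle, the 40 residue classes mod 40 are the pigeonholes.
With 160 integers one could put 4 in each residue class and have no class reach 5.
The 161st integer pushes some class to 5, so 40·4 + 1 = 161.

161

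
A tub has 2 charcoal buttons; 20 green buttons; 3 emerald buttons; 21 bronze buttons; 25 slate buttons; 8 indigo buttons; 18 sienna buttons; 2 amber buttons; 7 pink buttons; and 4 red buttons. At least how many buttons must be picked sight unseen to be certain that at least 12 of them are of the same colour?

71

The 10 colours are the holes; the buttons drawn are the pigeons.
To avoid 12 of any one colour, the worst case takes at most 11 of each colour, or every button of a colour that has fewer than 11.
That gives 2 + 11 + 3 + 11 + 11 + 8 + 11 + 2 + 7 + 4 = 70 buttons with no colour reaching 12.
The next button forces some colour to 12, so 70 + 1 = 71.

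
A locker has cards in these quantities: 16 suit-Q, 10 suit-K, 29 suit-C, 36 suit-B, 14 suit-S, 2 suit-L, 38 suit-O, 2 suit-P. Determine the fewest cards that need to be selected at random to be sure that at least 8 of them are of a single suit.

47

Pigeonhole: put each drawn card into a box by suit. The largest draw with every box below 8 takes min(count, 7) from each suit; suits with fewer than 7 contribute all they have.
Σ min(cᵢ, 7) = 7 + 7 + 7 + 7 + 7 + 2 + 7 + 2 = 46.
Draw number 46 + 1 = 47 must push one box to 8.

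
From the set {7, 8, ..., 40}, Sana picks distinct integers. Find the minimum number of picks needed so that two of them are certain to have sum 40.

22

A set avoiding the sum 40 can contain at most one of each pair {x, 40−x}, plus the 8 elements whose complement lies outside the range or equal to its own complement.
The integers 20, …, 40 (21 of them) are such a set: any two sum to at least 20+21 = 41 > 40.
Pigeonhole: any 22nd integer completes one of the 13 pairs, so 22 choices force a sum of 40.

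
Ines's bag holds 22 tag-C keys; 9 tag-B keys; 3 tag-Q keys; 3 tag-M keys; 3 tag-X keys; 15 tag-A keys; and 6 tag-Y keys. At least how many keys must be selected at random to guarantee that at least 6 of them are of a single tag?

An adversary could hand out at most 5 keys per tag (tag-Q, tag-M, tag-X run out sooner): 5 + 5 + 3 + 3 + 3 + 5 + 5 = 29 keys and still no tag has 6.
One more key lands in a tag already at 5, so 30 draws are enough and 29 are not.

30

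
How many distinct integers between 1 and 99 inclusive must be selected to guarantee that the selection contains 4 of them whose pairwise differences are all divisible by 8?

Integers whose pairwise differences are multiples of 8 are exactly those sharing a remainder mod 8. The 8 residue classes mod 8 are the pigeonholes.
With 24 integers one could put 3 in each residue class and have no class reach 4.
The 25th integer pushes some class to 4, so 8·3 + 1 = 25.

25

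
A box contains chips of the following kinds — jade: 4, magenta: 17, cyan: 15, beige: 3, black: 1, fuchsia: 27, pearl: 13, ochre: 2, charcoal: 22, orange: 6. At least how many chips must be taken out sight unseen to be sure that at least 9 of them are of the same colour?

By pigeonhole, put each drawn chip into a box by colour. The largest draw with every box below 9 takes min(count, 8) from each colour; colours with fewer than 8 contribute all they have.
Σ min(cᵢ, 8) = 4 + 8 + 8 + 3 + 1 + 8 + 8 + 2 + 8 + 6 = 56.
Draw number 56 + 1 = 57 must push one box to 9.

57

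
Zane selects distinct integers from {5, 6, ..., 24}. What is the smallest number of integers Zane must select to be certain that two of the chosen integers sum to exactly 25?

Two chosen integers sum to 25 exactly when both halves of some pair {x, 25−x} with 5 ≤ x ≤ 25−x ≤ 20 are chosen — 8 such pairs.
The remaining 4 elements (those with no distinct partner in range) can never complete a 25-sum, so the worst case takes all of them and one from each pair: 4 + 8 = 12.
The 13th integer has to be the second member of some pair, so 12 + 1 = 13.

13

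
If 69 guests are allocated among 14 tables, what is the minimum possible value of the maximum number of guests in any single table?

5

By pigeonhole, the 14 tables are the holes and the 69 guests are the pigeons.
If every table held at most 4 guests, the total would be at most 14 × 4 = 56, which is less than 69.
So some table holds at least ⌈69/14⌉ = 5 guests.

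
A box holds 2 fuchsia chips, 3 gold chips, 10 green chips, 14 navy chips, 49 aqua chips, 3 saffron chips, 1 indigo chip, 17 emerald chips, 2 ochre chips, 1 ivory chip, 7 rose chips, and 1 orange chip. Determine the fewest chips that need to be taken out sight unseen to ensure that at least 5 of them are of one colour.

An adversary could hand out at most 4 chips per colour (7 colours run out sooner): 2 + 3 + 4 + 4 + 4 + 3 + 1 + 4 + 2 + 1 + 4 + 1 = 33 chips and still no colour has 5.
One more chip lands in a colour already at 4, so 34 draws are enough and 33 are not.

34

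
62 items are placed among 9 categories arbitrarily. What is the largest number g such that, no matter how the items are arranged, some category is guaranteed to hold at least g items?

Pigeonhole: the 9 categories are the holes and the 62 items are the pigeons.
If every category held at most 6 items, the total would be at most 9 × 6 = 54, which is less than 62.
So some category holds at least ⌈62/9⌉ = 7 items.

7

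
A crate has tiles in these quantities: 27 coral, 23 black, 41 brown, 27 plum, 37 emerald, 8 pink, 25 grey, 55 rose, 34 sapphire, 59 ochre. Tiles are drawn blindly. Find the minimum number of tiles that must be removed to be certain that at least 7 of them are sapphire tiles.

309

In the worst case for collecting sapphire tiles, every non-sapphire tile comes out first.
There are 27 + 23 + 41 + 27 + 37 + 8 + 25 + 55 + 59 = 302 non-sapphire tiles altogether.
After those, each further tile must be sapphire, so 302 + 7 = 309 draws guarantee 7 sapphire tiles.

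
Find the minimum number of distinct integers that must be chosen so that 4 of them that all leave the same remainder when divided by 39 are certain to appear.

The 39 residue classes mod 39 are the pigeonholes.
With 117 integers one could put 3 in each residue class and have no class reach 4.
The 118th integer pushes some class to 4, so 39·3 + 1 = 118.

118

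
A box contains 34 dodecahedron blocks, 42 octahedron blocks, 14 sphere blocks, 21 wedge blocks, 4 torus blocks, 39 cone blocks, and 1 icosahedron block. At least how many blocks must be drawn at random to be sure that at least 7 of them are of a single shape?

36

Put each drawn block into a box by shape. The largest draw with every box below 7 takes min(count, 6) from each shape; shapes with fewer than 6 contribute all they have.
Σ min(cᵢ, 6) = 6 + 6 + 6 + 6 + 4 + 6 + 1 = 35.
Draw number 35 + 1 = 36 must push one box to 7.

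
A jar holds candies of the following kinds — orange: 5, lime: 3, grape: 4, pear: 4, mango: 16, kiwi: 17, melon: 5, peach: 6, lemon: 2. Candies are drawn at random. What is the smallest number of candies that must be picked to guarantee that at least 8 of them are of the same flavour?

44

By the pigeonhole principle, put each drawn candy into a box by flavour. The largest draw with every box below 8 takes min(count, 7) from each flavour; flavours with fewer than 7 contribute all they have.
Σ min(cᵢ, 7) = 5 + 3 + 4 + 4 + 7 + 7 + 5 + 6 + 2 = 43.
Draw number 43 + 1 = 44 must push one box to 8.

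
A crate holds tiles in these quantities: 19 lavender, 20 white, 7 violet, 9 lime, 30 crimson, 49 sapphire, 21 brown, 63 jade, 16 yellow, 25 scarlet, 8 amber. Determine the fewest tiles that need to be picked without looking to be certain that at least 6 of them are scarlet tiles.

In the worst case for collecting scarlet tiles, every non-scarlet tile comes out first.
There are 19 + 20 + 7 + 9 + 30 + 49 + 21 + 63 + 16 + 8 = 242 non-scarlet tiles altogether.
After those, each further tile must be scarlet, so 242 + 6 = 248 draws guarantee 6 scarlet tiles.

248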